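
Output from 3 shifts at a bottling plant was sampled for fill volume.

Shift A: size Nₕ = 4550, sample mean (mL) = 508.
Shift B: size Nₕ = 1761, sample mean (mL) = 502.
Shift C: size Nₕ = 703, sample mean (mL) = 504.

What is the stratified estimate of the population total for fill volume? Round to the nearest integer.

A: 4550·508 = 2311400
B: 1761·502 = 884022
C: 703·504 = 354312
τ̂ = Σ Nₕx̄ₕ = 3549734.

3549734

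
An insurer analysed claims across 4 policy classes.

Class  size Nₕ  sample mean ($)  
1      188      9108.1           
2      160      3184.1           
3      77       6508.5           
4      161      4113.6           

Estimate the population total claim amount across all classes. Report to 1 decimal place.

Population total = Σ Nₕ·x̄ₕ (each stratum's size times its mean).
188·9108.1 + 160·3184.1 + 77·6508.5 + 161·4113.6 = 1712322.8 + 509456 + 501154.5 + 662289.6 = 3385222.9.

3385222.9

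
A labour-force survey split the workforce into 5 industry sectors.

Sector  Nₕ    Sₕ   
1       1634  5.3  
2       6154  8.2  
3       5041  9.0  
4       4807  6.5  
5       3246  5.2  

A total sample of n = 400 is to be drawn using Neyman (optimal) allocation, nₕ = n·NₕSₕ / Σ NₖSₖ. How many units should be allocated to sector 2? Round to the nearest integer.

132

1: NₕSₕ = 1634·5.3 = 8660.2
2: NₕSₕ = 6154·8.2 = 50462.8
3: NₕSₕ = 5041·9.0 = 45369
4: NₕSₕ = 4807·6.5 = 31245.5
5: NₕSₕ = 3246·5.2 = 16879.2
Σ NₕSₕ = 152616.7.
n_2 = 400·50462.8/152616.7 = 132.260... → 132.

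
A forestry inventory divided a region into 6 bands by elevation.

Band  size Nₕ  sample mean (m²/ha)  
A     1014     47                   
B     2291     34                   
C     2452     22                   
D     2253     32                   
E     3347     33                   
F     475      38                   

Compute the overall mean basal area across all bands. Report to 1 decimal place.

32.1

N = 11832; weights Wₕ = Nₕ/N = (0.0857, 0.1936, 0.2072, 0.1904, 0.2829, 0.0401).
x̄_st = Σ Wₕ·x̄ₕ = 0.0857·47 + 0.1936·34 + 0.2072·22 + 0.1904·32 + 0.2829·33 + 0.0401·38 ≈ 32.124...
→ 32.1.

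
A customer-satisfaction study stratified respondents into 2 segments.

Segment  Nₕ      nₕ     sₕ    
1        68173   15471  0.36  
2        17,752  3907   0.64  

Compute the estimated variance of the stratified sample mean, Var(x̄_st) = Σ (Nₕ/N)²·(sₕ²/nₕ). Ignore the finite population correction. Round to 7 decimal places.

0.0000097

N = 85925; Wₕ = Nₕ/N.
segment 1: (68173/85925)²·0.36²/15471 = 0.0000052732
segment 2: (17752/85925)²·0.64²/3907 = 0.0000044748
Sum = 0.0000097480 → 0.0000097.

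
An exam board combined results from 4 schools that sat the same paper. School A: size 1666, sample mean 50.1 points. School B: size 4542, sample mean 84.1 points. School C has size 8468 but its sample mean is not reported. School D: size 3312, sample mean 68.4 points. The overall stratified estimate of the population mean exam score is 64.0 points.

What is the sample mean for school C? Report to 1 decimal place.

54.2

N = 1666 + 4542 + 8468 + 3312 = 17988.
Overall total = μ·N = 64.0·17988 = 1151232.
Subtract the known strata: 1666·50.1 + 4542·84.1 + 3312·68.4 = 691989.6.
Remaining total for school C: 1151232 − 691989.6 = 459242.4.
Divide by its size: 459242.4 / 8468 = 54.233... → 54.2.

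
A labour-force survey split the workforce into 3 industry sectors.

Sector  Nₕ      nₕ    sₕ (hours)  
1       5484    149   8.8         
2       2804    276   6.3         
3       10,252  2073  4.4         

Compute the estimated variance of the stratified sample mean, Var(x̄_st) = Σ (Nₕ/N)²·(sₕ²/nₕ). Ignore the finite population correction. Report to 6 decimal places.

N = 18540; Wₕ = Nₕ/N.
sector 1: (5484/18540)²·8.8²/149 = 0.045473094
sector 2: (2804/18540)²·6.3²/276 = 0.003289339
sector 3: (10252/18540)²·4.4²/2073 = 0.002855642
Sum = 0.051618075 → 0.051618.

0.051618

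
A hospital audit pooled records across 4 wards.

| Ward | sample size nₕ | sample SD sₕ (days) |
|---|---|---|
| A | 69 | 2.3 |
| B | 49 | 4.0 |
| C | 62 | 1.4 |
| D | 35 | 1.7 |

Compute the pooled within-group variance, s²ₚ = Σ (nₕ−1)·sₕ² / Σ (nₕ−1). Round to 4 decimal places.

6.3770

Degrees of freedom: 68 + 48 + 61 + 34 = 211.
Σ(nₕ−1)sₕ² = 68·5.29 + 48·16 + 61·1.96 + 34·2.89 = 1345.54.
s²ₚ = 1345.54 / 211 = 6.376967... → 6.3770.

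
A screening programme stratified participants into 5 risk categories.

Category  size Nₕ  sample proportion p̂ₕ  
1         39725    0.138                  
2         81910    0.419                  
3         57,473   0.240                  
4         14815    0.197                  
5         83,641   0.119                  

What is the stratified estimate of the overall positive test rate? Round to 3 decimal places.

0.239

N = 39725 + 81910 + 57473 + 14815 + 83641 = 277564.
Overall proportion = Σ (Nₕ/N)·p̂ₕ.
Σ Nₕp̂ₕ = 5482.05 + 34320.29 + 13793.52 + 2918.555 + 9953.279 = 66467.694.
66467.694 / 277564 = 0.23947... → 0.239.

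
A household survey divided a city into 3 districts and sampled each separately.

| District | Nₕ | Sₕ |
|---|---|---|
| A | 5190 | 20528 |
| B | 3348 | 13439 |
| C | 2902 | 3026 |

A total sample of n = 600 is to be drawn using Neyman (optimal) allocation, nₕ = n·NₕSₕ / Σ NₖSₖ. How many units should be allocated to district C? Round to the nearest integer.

A: NₕSₕ = 5190·20528 = 106540320
B: NₕSₕ = 3348·13439 = 44993772
C: NₕSₕ = 2902·3026 = 8781452
Σ NₕSₕ = 160315544.
n_C = 600·8781452/160315544 = 32.866... → 33.

33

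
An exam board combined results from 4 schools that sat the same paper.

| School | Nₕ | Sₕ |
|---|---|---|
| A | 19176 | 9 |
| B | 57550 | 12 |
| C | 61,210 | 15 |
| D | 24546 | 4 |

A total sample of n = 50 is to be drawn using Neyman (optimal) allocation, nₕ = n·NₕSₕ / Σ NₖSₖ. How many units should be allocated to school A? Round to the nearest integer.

5

A: NₕSₕ = 19176·9 = 172584
B: NₕSₕ = 57550·12 = 690600
C: NₕSₕ = 61210·15 = 918150
D: NₕSₕ = 24546·4 = 98184
Σ NₕSₕ = 1879518.
n_A = 50·172584/1879518 = 4.591... → 5.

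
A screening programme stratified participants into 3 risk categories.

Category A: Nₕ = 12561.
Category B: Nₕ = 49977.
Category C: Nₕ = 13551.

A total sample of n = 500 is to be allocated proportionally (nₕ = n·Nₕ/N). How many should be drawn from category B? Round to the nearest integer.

328

N = 12561 + 49977 + 13551 = 76089.
n_B = 500·49977/76089 = 328.411... → 328.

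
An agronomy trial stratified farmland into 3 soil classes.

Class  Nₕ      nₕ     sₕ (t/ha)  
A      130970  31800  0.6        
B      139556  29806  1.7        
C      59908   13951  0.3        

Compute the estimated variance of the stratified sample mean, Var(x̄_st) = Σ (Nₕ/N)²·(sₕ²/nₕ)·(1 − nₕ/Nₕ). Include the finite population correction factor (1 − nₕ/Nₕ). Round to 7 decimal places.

N = 330434; Wₕ = Nₕ/N.
class A: (130970/330434)²·0.6²/31800·(1 − 31800/130970) = 0.0000013467
class B: (139556/330434)²·1.7²/29806·(1 − 29806/139556) = 0.0000136012
class C: (59908/330434)²·0.3²/13951·(1 − 13951/59908) = 0.0000001627
Sum = 0.0000151105 → 0.0000151.

0.0000151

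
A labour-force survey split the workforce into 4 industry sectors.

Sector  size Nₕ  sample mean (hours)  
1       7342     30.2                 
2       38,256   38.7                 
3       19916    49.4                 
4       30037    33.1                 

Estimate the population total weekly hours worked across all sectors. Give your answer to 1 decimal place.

3680310.7

1: 7342·30.2 = 221728.4
2: 38256·38.7 = 1480507.2
3: 19916·49.4 = 983850.4
4: 30037·33.1 = 994224.7
τ̂ = Σ Nₕx̄ₕ = 3680310.7.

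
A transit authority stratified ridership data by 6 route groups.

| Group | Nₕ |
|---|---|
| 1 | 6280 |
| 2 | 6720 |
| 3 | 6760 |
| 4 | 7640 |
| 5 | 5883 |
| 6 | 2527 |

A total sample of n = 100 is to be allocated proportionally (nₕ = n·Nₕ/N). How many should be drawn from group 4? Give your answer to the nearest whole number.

N = 6280 + 6720 + 6760 + 7640 + 5883 + 2527 = 35810.
n_4 = 100·7640/35810 = 21.335... → 21.

21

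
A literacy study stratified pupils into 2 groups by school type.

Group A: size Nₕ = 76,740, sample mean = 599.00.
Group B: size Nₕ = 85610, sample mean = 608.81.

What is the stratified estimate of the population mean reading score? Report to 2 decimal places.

x̄_st = (Σ Nₕx̄ₕ) / (Σ Nₕ) = (76740·599.00 + 85610·608.81) / 162350
= 98087484.1 / 162350 = 604.1730... → 604.17.

604.17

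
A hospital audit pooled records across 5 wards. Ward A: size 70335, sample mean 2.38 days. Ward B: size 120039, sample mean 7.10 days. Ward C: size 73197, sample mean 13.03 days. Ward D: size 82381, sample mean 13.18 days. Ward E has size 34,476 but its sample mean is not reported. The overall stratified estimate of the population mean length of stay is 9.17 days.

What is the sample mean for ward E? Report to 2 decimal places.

N = 70335 + 120039 + 73197 + 82381 + 34476 = 380428.
Overall total = μ·N = 9.17·380428 = 3488524.76.
Subtract the known strata: 70335·2.38 + 120039·7.10 + 73197·13.03 + 82381·13.18 = 3059212.69.
Remaining total for ward E: 3488524.76 − 3059212.69 = 429312.07.
Divide by its size: 429312.07 / 34476 = 12.4525... → 12.45.

12.45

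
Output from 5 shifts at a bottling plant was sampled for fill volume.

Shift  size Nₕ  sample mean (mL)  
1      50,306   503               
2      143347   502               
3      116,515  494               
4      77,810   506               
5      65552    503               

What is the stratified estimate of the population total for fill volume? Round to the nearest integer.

1: 50306·503 = 25303918
2: 143347·502 = 71960194
3: 116515·494 = 57558410
4: 77810·506 = 39371860
5: 65552·503 = 32972656
τ̂ = Σ Nₕx̄ₕ = 227167038.

227167038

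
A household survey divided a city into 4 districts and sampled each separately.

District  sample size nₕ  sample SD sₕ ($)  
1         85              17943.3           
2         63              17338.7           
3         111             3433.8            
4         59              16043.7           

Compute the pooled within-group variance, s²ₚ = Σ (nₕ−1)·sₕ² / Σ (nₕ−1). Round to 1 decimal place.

Degrees of freedom: 84 + 62 + 110 + 58 = 314.
Σ(nₕ−1)sₕ² = 84·321962014.89 + 62·300630517.69 + 110·11790982.44 + 58·257400309.69 = 61910127377.96.
s²ₚ = 61910127377.96 / 314 = 197166010.758... → 197166010.8.

197166010.8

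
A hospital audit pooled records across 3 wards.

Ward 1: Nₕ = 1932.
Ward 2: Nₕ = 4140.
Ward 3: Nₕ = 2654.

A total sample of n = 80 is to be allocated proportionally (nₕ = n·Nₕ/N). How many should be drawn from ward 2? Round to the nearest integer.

38

Share of ward 2 = 4140/8726 = 0.47444.
Allocate 80 × 0.47444 = 37.956... → 38.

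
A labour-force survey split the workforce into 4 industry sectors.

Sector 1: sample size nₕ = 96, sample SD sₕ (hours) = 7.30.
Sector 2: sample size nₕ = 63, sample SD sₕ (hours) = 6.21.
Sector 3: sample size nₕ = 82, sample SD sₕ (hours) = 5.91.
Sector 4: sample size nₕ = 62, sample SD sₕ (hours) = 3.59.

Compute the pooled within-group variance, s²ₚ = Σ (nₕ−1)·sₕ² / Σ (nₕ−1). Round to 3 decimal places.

37.020

Degrees of freedom: 95 + 62 + 81 + 61 = 299.
Σ(nₕ−1)sₕ² = 95·53.29 + 62·38.5641 + 81·34.9281 + 61·12.8881 = 11068.8744.
s²ₚ = 11068.8744 / 299 = 37.01965... → 37.020.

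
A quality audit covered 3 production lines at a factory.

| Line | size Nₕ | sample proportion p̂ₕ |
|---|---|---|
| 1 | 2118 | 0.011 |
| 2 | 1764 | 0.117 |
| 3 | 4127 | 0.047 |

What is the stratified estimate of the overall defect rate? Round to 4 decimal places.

N = 2118 + 1764 + 4127 = 8009.
Overall proportion = Σ (Nₕ/N)·p̂ₕ.
Σ Nₕp̂ₕ = 23.298 + 206.388 + 193.969 = 423.655.
423.655 / 8009 = 0.052897... → 0.0529.

0.0529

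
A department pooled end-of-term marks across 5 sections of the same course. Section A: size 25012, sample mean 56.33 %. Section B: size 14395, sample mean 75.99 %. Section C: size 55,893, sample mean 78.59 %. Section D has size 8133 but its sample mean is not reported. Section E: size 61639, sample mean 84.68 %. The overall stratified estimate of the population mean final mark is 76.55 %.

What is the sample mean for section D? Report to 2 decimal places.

N = 25012 + 14395 + 55893 + 8133 + 61639 = 165072.
Overall total = μ·N = 76.55·165072 = 12636261.6.
Subtract the known strata: 25012·56.33 + 14395·75.99 + 55893·78.59 + 61639·84.68 = 12115023.4.
Remaining total for section D: 12636261.6 − 12115023.4 = 521238.2.
Divide by its size: 521238.2 / 8133 = 64.0893... → 64.09.

64.09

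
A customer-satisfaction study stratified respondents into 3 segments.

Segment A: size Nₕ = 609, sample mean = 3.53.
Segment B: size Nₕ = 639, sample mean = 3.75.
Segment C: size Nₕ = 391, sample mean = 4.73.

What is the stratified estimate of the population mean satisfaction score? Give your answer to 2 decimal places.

3.90

N = 609 + 639 + 391 = 1639.
Overall mean = Σ (Nₕ/N)·x̄ₕ — weight by population share, not a simple average.
Σ Nₕx̄ₕ = 609·3.53 + 639·3.75 + 391·4.73 = 2149.77 + 2396.25 + 1849.43 = 6395.45.
Divide by N: 6395.45 / 1639 = 3.9020... → 3.90.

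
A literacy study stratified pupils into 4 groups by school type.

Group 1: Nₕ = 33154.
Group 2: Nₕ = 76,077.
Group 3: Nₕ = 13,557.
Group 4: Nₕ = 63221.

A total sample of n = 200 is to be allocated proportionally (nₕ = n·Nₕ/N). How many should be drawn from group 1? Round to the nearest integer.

N = 33154 + 76077 + 13557 + 63221 = 186009.
n_1 = 200·33154/186009 = 35.648... → 36.

36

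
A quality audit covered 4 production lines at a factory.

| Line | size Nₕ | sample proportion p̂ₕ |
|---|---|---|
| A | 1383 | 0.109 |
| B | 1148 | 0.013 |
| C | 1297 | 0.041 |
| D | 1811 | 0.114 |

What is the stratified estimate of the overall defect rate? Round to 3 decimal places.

0.075

Wₕ = Nₕ/N with N = 5639: 0.2453, 0.2036, 0.2300, 0.3212.
p̂_st = 0.2453·0.109 + 0.2036·0.013 + 0.2300·0.041 + 0.3212·0.114 ≈ 0.07542... → 0.075.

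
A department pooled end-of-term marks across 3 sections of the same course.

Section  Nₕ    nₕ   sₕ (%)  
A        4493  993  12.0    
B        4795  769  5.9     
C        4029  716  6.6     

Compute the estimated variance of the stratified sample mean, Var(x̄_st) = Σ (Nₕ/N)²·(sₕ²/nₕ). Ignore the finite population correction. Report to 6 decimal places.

N = 13317; Wₕ = Nₕ/N.
section A: (4493/13317)²·12.0²/993 = 0.016507195
section B: (4795/13317)²·5.9²/769 = 0.005868703
section C: (4029/13317)²·6.6²/716 = 0.005568735
Sum = 0.027944633 → 0.027945.

0.027945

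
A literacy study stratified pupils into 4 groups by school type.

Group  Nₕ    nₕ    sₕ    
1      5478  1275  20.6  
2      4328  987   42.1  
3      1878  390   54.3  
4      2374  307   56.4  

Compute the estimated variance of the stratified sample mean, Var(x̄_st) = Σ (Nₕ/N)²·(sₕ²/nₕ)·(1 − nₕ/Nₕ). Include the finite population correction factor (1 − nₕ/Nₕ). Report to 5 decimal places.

N = 14058; Wₕ = Nₕ/N.
group 1: (5478/14058)²·20.6²/1275·(1 − 1275/5478) = 0.03877561
group 2: (4328/14058)²·42.1²/987·(1 − 987/4328) = 0.13139042
group 3: (1878/14058)²·54.3²/390·(1 − 390/1878) = 0.10690216
group 4: (2374/14058)²·56.4²/307·(1 − 307/2374) = 0.25727284
Sum = 0.53434103 → 0.53434.

0.53434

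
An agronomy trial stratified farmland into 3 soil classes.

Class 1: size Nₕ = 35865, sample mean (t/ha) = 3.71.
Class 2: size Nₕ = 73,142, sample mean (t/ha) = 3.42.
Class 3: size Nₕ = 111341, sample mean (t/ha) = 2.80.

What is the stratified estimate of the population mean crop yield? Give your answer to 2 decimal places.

3.15

N = 220348; weights Wₕ = Nₕ/N = (0.1628, 0.3319, 0.5053).
x̄_st = Σ Wₕ·x̄ₕ = 0.1628·3.71 + 0.3319·3.42 + 0.5053·2.80 ≈ 3.1539...
→ 3.15.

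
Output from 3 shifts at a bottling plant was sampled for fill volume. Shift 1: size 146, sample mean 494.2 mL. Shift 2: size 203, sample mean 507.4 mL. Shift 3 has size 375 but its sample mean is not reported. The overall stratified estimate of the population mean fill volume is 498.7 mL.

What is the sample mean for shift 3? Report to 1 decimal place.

495.7

Σ Nₕx̄ₕ = N·μ, so 375·x̄_3 = 724·498.7 − (146·494.2 + 203·507.4).
= 361058.8 − 175155.4 = 185903.4.
x̄_3 = 185903.4 / 375 = 495.742... → 495.7.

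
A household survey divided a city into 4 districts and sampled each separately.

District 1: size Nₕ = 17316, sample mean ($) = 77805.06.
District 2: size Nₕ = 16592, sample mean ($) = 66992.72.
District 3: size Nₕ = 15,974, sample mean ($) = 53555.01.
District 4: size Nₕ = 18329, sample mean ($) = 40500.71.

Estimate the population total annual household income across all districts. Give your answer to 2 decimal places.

4056640872.53

Estimate total by summing Nₕ·x̄ₕ over strata.
17316·77805.06 + 16592·66992.72 + 15974·53555.01 + 18329·40500.71 = 1347272418.96 + 1111543210.24 + 855487729.74 + 742337513.59 = 4056640872.53.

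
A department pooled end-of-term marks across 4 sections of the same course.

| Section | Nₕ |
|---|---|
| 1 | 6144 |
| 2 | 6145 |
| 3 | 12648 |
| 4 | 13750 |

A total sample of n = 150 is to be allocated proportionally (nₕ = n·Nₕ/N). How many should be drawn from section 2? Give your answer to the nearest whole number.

N = 6144 + 6145 + 12648 + 13750 = 38687.
n_2 = 150·6145/38687 = 23.826... → 24.

24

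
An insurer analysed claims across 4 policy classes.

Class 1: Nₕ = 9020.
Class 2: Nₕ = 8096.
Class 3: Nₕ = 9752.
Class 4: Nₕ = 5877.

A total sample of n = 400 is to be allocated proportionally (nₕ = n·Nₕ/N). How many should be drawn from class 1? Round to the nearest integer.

110

N = 9020 + 8096 + 9752 + 5877 = 32745.
n_1 = 400·9020/32745 = 110.185... → 110.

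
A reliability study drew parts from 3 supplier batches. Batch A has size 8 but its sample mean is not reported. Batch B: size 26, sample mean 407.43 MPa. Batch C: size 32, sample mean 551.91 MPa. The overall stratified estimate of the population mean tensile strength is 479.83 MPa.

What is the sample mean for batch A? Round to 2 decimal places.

N = 8 + 26 + 32 = 66.
Overall total = μ·N = 479.83·66 = 31668.78.
Subtract the known strata: 26·407.43 + 32·551.91 = 28254.3.
Remaining total for batch A: 31668.78 − 28254.3 = 3414.48.
Divide by its size: 3414.48 / 8 = 426.81 → 426.81.

426.81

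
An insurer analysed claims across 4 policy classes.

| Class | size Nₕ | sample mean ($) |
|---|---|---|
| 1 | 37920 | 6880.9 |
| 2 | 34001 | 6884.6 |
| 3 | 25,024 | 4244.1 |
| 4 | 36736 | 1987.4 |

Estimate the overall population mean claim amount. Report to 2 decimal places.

N = 37920 + 34001 + 25024 + 36736 = 133681.
Weight each subgroup mean by Nₕ/N and sum.
Σ Nₕx̄ₕ = 37920·6880.9 + 34001·6884.6 + 25024·4244.1 + 36736·1987.4 = 260923728 + 234083284.6 + 106204358.4 + 73009126.4 = 674220497.4.
Divide by N: 674220497.4 / 133681 = 5043.5028... → 5043.50.

5043.50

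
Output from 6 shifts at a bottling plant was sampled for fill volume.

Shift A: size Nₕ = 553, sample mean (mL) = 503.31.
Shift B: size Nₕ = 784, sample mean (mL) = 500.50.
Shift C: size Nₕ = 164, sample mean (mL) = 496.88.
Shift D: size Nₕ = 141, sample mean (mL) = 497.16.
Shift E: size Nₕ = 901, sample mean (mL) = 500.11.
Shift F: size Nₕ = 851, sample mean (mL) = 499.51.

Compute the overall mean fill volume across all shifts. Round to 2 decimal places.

500.29

x̄_st = (Σ Nₕx̄ₕ) / (Σ Nₕ) = (553·503.31 + 784·500.50 + 164·496.88 + 141·497.16 + 901·500.11 + 851·499.51) / 3394
= 1697992.43 / 3394 = 500.2924... → 500.29.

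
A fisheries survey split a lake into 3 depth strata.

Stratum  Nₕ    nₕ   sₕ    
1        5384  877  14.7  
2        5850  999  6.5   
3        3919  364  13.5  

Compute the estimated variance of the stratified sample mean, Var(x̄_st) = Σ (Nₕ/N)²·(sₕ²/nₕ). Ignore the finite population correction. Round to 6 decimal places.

0.070900

N = 15153; Wₕ = Nₕ/N.
stratum 1: (5384/15153)²·14.7²/877 = 0.031106270
stratum 2: (5850/15153)²·6.5²/999 = 0.006303412
stratum 3: (3919/15153)²·13.5²/364 = 0.033490331
Sum = 0.070900012 → 0.070900.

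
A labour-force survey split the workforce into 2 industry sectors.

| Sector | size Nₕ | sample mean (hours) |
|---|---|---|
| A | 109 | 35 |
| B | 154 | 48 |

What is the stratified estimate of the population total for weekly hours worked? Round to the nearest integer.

Population total = Σ Nₕ·x̄ₕ (each stratum's size times its mean).
109·35 + 154·48 = 3815 + 7392 = 11207.

11207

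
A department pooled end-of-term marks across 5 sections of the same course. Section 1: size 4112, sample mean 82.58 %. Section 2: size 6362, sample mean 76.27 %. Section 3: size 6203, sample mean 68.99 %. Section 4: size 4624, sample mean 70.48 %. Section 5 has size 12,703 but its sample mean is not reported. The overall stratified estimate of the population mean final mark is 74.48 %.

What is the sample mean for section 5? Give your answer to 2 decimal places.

Σ Nₕx̄ₕ = N·μ, so 12703·x̄_5 = 34004·74.48 − (4112·82.58 + 6362·76.27 + 6203·68.99 + 4624·70.48).
= 2532617.92 − 1578643.19 = 953974.73.
x̄_5 = 953974.73 / 12703 = 75.0984... → 75.10.

75.10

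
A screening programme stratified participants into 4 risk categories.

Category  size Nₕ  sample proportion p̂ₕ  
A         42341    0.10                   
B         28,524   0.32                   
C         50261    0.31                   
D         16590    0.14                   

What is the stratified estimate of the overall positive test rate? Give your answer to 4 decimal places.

0.2270

N = 42341 + 28524 + 50261 + 16590 = 137716.
Overall proportion = Σ (Nₕ/N)·p̂ₕ.
Σ Nₕp̂ₕ = 4234.1 + 9127.68 + 15580.91 + 2322.6 = 31265.29.
31265.29 / 137716 = 0.227027... → 0.2270.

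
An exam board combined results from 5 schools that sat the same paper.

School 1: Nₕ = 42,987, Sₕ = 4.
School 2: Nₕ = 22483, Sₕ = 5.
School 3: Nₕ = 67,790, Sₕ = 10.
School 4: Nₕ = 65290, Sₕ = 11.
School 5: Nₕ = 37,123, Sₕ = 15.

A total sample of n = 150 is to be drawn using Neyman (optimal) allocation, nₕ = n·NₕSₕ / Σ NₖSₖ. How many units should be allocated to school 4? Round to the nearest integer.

48

Σ NₕSₕ = 42987·4 + 22483·5 + 67790·10 + 65290·11 + 37123·15 = 2237298.
Share for 4: 718190/2237298 = 0.32101.
n_4 = 150 × 0.32101 = 48.151... → 48.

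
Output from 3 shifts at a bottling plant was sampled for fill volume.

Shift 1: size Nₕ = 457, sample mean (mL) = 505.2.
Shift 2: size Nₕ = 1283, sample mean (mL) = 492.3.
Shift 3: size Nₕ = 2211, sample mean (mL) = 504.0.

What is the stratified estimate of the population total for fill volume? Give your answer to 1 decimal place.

Estimate total by summing Nₕ·x̄ₕ over strata.
457·505.2 + 1283·492.3 + 2211·504.0 = 230876.4 + 631620.9 + 1114344 = 1976841.3.

1976841.3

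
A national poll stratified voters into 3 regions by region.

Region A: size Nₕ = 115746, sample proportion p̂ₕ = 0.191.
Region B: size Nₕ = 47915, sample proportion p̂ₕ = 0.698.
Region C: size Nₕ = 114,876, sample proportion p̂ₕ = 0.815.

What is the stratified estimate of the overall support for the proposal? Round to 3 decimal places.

0.536

Wₕ = Nₕ/N with N = 278537: 0.4155, 0.1720, 0.4124.
p̂_st = 0.4155·0.191 + 0.1720·0.698 + 0.4124·0.815 ≈ 0.53557... → 0.536.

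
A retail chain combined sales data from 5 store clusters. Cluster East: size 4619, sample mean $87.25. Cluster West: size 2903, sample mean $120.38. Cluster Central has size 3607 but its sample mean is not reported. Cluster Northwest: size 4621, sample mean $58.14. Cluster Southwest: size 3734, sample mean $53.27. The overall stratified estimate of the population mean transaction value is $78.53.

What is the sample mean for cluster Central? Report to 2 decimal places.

85.95

Σ Nₕx̄ₕ = N·μ, so 3607·x̄_Central = 19484·78.53 − (4619·87.25 + 2903·120.38 + 4621·58.14 + 3734·53.27).
= 1530078.52 − 1220046.01 = 310032.51.
x̄_Central = 310032.51 / 3607 = 85.9530... → 85.95.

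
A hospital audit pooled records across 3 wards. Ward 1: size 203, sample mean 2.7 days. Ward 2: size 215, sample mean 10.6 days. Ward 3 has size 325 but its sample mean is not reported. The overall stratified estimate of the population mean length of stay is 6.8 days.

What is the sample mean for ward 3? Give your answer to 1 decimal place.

6.8

Σ Nₕx̄ₕ = N·μ, so 325·x̄_3 = 743·6.8 − (203·2.7 + 215·10.6).
= 5052.4 − 2827.1 = 2225.3.
x̄_3 = 2225.3 / 325 = 6.847... → 6.8.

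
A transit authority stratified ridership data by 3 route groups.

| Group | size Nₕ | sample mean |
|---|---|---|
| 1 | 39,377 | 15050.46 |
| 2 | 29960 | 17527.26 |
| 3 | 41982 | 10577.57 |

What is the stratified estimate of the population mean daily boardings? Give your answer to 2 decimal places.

14030.19

x̄_st = (Σ Nₕx̄ₕ) / (Σ Nₕ) = (39377·15050.46 + 29960·17527.26 + 41982·10577.57) / 111319
= 1561826216.76 / 111319 = 14030.1855... → 14030.19.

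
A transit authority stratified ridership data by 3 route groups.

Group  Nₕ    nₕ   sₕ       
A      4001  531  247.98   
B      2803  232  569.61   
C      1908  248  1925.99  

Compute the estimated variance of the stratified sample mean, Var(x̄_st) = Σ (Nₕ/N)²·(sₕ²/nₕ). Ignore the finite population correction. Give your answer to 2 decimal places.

N = 8712; Wₕ = Nₕ/N.
group A: (4001/8712)²·247.98²/531 = 24.42531
group B: (2803/8712)²·569.61²/232 = 144.76970
group C: (1908/8712)²·1925.99²/248 = 717.42645
Sum = 886.62147 → 886.62.

886.62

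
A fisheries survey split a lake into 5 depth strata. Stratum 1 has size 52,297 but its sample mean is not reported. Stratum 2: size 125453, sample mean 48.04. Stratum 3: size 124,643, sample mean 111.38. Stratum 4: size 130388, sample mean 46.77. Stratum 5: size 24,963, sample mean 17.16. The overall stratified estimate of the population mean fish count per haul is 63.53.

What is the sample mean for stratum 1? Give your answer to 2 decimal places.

50.56

N = 52297 + 125453 + 124643 + 130388 + 24963 = 457744.
Overall total = μ·N = 63.53·457744 = 29080476.32.
Subtract the known strata: 125453·48.04 + 124643·111.38 + 130388·46.77 + 24963·17.16 = 26436111.3.
Remaining total for stratum 1: 29080476.32 − 26436111.3 = 2644365.02.
Divide by its size: 2644365.02 / 52297 = 50.5644... → 50.56.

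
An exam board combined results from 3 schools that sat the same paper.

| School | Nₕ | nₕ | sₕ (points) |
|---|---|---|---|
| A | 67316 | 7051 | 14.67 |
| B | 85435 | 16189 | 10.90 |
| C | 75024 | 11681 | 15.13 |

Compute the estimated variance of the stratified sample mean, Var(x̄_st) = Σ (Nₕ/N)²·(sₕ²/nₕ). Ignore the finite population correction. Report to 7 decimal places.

N = 227775. Term for each stratum: Wₕ²sₕ²/nₕ.
Var(x̄_st) = 0.0026658395 + 0.0010325058 + 0.0021261121 = 0.0058244574 → 0.0058245.

0.0058245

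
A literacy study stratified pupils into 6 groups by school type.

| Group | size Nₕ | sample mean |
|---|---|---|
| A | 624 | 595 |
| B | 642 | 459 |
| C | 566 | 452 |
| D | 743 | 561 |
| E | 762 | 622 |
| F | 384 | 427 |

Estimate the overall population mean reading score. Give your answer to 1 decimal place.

N = 3721; weights Wₕ = Nₕ/N = (0.1677, 0.1725, 0.1521, 0.1997, 0.2048, 0.1032).
x̄_st = Σ Wₕ·x̄ₕ = 0.1677·595 + 0.1725·459 + 0.1521·452 + 0.1997·561 + 0.2048·622 + 0.1032·427 ≈ 531.187...
→ 531.2.

531.2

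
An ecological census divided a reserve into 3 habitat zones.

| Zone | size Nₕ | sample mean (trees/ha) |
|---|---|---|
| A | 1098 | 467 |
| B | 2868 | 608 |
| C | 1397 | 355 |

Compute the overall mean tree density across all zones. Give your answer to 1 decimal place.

N = 5363; weights Wₕ = Nₕ/N = (0.2047, 0.5348, 0.2605).
x̄_st = Σ Wₕ·x̄ₕ = 0.2047·467 + 0.5348·608 + 0.2605·355 ≈ 513.229...
→ 513.2.

513.2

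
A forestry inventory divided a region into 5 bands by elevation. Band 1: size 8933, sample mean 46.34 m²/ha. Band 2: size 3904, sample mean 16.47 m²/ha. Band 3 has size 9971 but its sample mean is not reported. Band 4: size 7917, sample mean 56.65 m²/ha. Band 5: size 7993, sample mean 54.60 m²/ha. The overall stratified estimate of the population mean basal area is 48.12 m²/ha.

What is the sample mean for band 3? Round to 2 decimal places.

50.14

Σ Nₕx̄ₕ = N·μ, so 9971·x̄_3 = 38718·48.12 − (8933·46.34 + 3904·16.47 + 7917·56.65 + 7993·54.60).
= 1863110.16 − 1363169.95 = 499940.21.
x̄_3 = 499940.21 / 9971 = 50.1394... → 50.14.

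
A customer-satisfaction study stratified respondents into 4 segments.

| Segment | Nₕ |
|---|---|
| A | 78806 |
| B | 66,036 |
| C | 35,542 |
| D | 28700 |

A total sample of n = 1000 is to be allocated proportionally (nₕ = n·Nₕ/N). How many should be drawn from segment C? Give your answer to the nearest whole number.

170

Share of segment C = 35542/209084 = 0.16999.
Allocate 1000 × 0.16999 = 169.989... → 170.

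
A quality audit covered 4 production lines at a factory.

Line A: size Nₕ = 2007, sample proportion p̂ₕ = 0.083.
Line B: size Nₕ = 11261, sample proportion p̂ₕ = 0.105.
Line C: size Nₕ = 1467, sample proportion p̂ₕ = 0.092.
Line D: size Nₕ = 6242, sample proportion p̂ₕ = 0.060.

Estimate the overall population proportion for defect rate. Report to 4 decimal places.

0.0886

N = 2007 + 11261 + 1467 + 6242 = 20977.
Overall proportion = Σ (Nₕ/N)·p̂ₕ.
Σ Nₕp̂ₕ = 166.581 + 1182.405 + 134.964 + 374.52 = 1858.47.
1858.47 / 20977 = 0.088596... → 0.0886.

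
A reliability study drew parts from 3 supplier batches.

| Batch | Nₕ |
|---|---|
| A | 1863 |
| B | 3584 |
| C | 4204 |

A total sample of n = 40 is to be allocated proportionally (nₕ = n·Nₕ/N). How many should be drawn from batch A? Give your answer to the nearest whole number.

8

N = 1863 + 3584 + 4204 = 9651.
n_A = 40·1863/9651 = 7.721... → 8.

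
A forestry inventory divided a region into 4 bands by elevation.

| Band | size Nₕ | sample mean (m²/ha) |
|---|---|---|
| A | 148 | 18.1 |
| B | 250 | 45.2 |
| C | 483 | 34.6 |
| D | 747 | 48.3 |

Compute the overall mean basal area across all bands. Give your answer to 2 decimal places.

41.01

x̄_st = (Σ Nₕx̄ₕ) / (Σ Nₕ) = (148·18.1 + 250·45.2 + 483·34.6 + 747·48.3) / 1628
= 66770.7 / 1628 = 41.0139... → 41.01.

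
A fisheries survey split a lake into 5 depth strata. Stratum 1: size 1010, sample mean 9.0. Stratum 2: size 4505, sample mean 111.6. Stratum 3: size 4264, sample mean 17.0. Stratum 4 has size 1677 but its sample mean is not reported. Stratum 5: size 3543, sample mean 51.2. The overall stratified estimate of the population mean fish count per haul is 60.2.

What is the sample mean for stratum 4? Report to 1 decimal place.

81.8

Σ Nₕx̄ₕ = N·μ, so 1677·x̄_4 = 14999·60.2 − (1010·9.0 + 4505·111.6 + 4264·17.0 + 3543·51.2).
= 902939.8 − 765737.6 = 137202.2.
x̄_4 = 137202.2 / 1677 = 81.814... → 81.8.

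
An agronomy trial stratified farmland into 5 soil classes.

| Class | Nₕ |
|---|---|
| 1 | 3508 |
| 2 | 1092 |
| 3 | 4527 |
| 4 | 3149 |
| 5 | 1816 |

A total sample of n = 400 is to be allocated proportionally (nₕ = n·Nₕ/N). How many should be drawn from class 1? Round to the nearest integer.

100

Share of class 1 = 3508/14092 = 0.24894.
Allocate 400 × 0.24894 = 99.574... → 100.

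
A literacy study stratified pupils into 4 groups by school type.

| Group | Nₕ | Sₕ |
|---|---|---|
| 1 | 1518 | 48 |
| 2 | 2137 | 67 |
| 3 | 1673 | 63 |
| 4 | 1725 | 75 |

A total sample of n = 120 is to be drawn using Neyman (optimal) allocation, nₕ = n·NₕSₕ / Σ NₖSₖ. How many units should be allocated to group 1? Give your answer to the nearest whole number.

1: NₕSₕ = 1518·48 = 72864
2: NₕSₕ = 2137·67 = 143179
3: NₕSₕ = 1673·63 = 105399
4: NₕSₕ = 1725·75 = 129375
Σ NₕSₕ = 450817.
n_1 = 120·72864/450817 = 19.395... → 19.

19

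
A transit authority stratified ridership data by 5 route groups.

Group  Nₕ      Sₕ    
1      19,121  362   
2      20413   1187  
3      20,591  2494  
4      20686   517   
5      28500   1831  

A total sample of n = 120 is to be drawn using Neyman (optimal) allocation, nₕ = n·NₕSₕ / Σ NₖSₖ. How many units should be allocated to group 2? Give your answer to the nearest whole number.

Σ NₕSₕ = 19121·362 + 20413·1187 + 20591·2494 + 20686·517 + 28500·1831 = 145384149.
Share for 2: 24230231/145384149 = 0.16666.
n_2 = 120 × 0.16666 = 20.000... → 20.

20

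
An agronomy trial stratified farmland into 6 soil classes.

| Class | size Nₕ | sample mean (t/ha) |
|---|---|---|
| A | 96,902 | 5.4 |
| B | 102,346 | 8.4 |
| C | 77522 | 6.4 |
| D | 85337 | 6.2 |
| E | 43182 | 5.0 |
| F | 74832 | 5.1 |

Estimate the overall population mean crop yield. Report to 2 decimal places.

6.26

N = 480121; weights Wₕ = Nₕ/N = (0.2018, 0.2132, 0.1615, 0.1777, 0.0899, 0.1559).
x̄_st = Σ Wₕ·x̄ₕ = 0.2018·5.4 + 0.2132·8.4 + 0.1615·6.4 + 0.1777·6.2 + 0.0899·5.0 + 0.1559·5.1 ≈ 6.2604...
→ 6.26.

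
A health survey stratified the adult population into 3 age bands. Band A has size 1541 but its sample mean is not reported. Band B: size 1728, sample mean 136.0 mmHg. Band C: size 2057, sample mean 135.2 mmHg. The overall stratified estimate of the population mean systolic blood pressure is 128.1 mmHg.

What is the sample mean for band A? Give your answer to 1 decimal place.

109.8

Σ Nₕx̄ₕ = N·μ, so 1541·x̄_A = 5326·128.1 − (1728·136.0 + 2057·135.2).
= 682260.6 − 513114.4 = 169146.2.
x̄_A = 169146.2 / 1541 = 109.764... → 109.8.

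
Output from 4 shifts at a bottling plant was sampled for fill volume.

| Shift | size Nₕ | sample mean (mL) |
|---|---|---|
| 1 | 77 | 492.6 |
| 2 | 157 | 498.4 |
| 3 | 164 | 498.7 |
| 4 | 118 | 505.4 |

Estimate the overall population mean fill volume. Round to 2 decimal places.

N = 77 + 157 + 164 + 118 = 516.
Weight each subgroup mean by Nₕ/N and sum.
Σ Nₕx̄ₕ = 77·492.6 + 157·498.4 + 164·498.7 + 118·505.4 = 37930.2 + 78248.8 + 81786.8 + 59637.2 = 257603.
Divide by N: 257603 / 516 = 499.2306... → 499.23.

499.23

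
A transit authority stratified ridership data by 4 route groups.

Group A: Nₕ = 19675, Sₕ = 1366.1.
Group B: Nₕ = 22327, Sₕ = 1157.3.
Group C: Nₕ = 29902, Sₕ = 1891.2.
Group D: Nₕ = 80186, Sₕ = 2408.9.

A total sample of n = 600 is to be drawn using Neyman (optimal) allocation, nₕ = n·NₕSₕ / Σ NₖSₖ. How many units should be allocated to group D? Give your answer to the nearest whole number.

383

A: NₕSₕ = 19675·1366.1 = 26878017.5
B: NₕSₕ = 22327·1157.3 = 25839037.1
C: NₕSₕ = 29902·1891.2 = 56550662.4
D: NₕSₕ = 80186·2408.9 = 193160055.4
Σ NₕSₕ = 302427772.4.
n_D = 600·193160055.4/302427772.4 = 383.219... → 383.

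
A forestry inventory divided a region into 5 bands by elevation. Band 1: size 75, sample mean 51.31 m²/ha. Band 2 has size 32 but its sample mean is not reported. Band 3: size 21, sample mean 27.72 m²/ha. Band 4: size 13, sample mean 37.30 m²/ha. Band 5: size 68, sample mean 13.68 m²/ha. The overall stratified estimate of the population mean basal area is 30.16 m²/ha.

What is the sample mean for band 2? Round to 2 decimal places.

Σ Nₕx̄ₕ = N·μ, so 32·x̄_2 = 209·30.16 − (75·51.31 + 21·27.72 + 13·37.30 + 68·13.68).
= 6303.44 − 5845.51 = 457.93.
x̄_2 = 457.93 / 32 = 14.3103... → 14.31.

14.31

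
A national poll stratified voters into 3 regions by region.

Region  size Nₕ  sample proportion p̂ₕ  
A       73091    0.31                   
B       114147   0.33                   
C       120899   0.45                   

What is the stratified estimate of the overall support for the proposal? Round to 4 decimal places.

Wₕ = Nₕ/N with N = 308137: 0.2372, 0.3704, 0.3924.
p̂_st = 0.2372·0.31 + 0.3704·0.33 + 0.3924·0.45 ≈ 0.372339... → 0.3723.

0.3723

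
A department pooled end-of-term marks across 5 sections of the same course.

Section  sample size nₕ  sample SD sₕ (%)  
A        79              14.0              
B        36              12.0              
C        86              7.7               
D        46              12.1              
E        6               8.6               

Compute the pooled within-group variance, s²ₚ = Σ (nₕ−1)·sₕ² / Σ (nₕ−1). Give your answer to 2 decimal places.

130.35

Degrees of freedom: 78 + 35 + 85 + 45 + 5 = 248.
Σ(nₕ−1)sₕ² = 78·196 + 35·144 + 85·59.29 + 45·146.41 + 5·73.96 = 32325.9.
s²ₚ = 32325.9 / 248 = 130.3464... → 130.35.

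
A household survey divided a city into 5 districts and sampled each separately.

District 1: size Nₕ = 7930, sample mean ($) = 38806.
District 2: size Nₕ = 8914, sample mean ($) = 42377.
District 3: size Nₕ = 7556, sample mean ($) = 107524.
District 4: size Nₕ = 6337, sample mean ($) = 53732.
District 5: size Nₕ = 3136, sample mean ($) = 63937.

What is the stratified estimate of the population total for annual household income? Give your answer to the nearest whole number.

1: 7930·38806 = 307731580
2: 8914·42377 = 377748578
3: 7556·107524 = 812451344
4: 6337·53732 = 340499684
5: 3136·63937 = 200506432
τ̂ = Σ Nₕx̄ₕ = 2038937618.

2038937618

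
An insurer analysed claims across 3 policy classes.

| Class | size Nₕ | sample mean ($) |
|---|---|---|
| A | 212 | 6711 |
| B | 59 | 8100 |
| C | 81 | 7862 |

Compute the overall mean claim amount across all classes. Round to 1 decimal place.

N = 352; weights Wₕ = Nₕ/N = (0.6023, 0.1676, 0.2301).
x̄_st = Σ Wₕ·x̄ₕ = 0.6023·6711 + 0.1676·8100 + 0.2301·7862 ≈ 7208.676...
→ 7208.7.

7208.7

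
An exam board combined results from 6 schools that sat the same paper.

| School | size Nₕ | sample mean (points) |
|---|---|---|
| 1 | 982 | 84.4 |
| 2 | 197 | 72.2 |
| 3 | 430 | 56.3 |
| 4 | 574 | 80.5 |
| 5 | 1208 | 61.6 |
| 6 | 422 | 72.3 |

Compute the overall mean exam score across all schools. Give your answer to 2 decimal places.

N = 982 + 197 + 430 + 574 + 1208 + 422 = 3813.
Weight each subgroup mean by Nₕ/N and sum.
Σ Nₕx̄ₕ = 982·84.4 + 197·72.2 + 430·56.3 + 574·80.5 + 1208·61.6 + 422·72.3 = 82880.8 + 14223.4 + 24209 + 46207 + 74412.8 + 30510.6 = 272443.6.
Divide by N: 272443.6 / 3813 = 71.4512... → 71.45.

71.45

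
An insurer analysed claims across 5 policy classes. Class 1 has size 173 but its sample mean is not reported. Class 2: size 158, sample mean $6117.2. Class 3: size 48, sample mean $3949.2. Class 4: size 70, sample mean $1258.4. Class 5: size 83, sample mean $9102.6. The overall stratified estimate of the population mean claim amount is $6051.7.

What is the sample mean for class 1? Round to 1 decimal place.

N = 173 + 158 + 48 + 70 + 83 = 532.
Overall total = μ·N = 6051.7·532 = 3219504.4.
Subtract the known strata: 158·6117.2 + 48·3949.2 + 70·1258.4 + 83·9102.6 = 1999683.
Remaining total for class 1: 3219504.4 − 1999683 = 1219821.4.
Divide by its size: 1219821.4 / 173 = 7050.991... → 7051.0.

7051.0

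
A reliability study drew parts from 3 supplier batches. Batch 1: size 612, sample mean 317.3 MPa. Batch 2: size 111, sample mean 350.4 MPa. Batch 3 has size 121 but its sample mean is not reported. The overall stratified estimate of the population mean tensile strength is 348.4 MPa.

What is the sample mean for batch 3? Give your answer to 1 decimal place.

503.9

Σ Nₕx̄ₕ = N·μ, so 121·x̄_3 = 844·348.4 − (612·317.3 + 111·350.4).
= 294049.6 − 233082 = 60967.6.
x̄_3 = 60967.6 / 121 = 503.864... → 503.9.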